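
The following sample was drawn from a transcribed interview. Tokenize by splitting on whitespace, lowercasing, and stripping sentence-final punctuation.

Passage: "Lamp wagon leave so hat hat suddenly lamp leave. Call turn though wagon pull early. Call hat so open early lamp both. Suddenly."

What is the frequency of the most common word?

3

Frequencies: lamp:3, hat:3, wagon:2, leave:2, so:2, suddenly:2, call:2, early:2, turn:1, though:1, pull:1, open:1, both:1
Most common: 'lamp' with frequency 3.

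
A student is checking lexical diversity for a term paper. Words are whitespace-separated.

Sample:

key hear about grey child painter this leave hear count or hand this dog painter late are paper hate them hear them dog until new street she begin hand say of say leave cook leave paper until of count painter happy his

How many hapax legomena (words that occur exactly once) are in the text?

15

Frequencies: hear:3, painter:3, leave:3, this:2, count:2, hand:2, dog:2, paper:2, them:2, until:2, say:2, of:2, key:1, about:1, grey:1, child:1, or:1, late:1, are:1, hate:1, … (7 more, each freq 1)
Hapax (freq=1): about, are, begin, child, cook, grey, happy, hate, his, key, late, new, or, she, street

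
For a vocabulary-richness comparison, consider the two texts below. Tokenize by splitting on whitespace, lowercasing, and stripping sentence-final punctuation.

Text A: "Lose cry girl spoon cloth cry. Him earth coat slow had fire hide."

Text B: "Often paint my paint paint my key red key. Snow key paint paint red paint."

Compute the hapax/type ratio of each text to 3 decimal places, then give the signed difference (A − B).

0.584

A: hapax=11, V=12, ratio=0.917
B: hapax=2, V=6, ratio=0.333
Difference = 0.917 − 0.333 = 0.584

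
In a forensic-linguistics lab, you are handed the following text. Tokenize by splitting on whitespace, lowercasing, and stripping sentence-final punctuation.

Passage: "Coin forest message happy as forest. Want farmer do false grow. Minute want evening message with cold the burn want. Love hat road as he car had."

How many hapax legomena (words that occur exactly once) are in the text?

Frequencies: want:3, forest:2, message:2, as:2, coin:1, happy:1, farmer:1, do:1, false:1, grow:1, minute:1, evening:1, with:1, cold:1, the:1, burn:1, love:1, hat:1, road:1, he:1, … (2 more, each freq 1)
Hapax (freq=1): burn, car, coin, cold, do, evening, false, farmer, grow, had, happy, hat, he, love, minute, road, the, with

18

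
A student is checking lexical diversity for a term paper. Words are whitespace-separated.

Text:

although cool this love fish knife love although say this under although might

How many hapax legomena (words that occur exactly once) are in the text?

Frequencies: although:3, this:2, love:2, cool:1, fish:1, knife:1, say:1, under:1, might:1
Hapax (freq=1): cool, fish, knife, might, say, under

6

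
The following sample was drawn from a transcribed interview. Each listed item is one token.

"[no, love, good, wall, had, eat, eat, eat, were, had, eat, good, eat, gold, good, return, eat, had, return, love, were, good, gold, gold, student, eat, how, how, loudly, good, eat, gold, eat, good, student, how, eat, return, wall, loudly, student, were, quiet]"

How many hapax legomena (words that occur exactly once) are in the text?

Frequencies: eat:10, good:6, gold:4, had:3, were:3, return:3, student:3, how:3, love:2, wall:2, loudly:2, no:1, quiet:1
Hapax (freq=1): no, quiet

2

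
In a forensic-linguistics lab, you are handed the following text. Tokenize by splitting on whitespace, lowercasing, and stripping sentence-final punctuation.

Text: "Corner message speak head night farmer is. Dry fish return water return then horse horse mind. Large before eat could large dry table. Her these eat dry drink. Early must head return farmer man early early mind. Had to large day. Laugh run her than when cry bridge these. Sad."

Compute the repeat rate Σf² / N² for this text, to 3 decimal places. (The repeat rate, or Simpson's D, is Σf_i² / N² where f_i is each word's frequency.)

0.035

Frequencies: dry:3, return:3, large:3, early:3, head:2, farmer:2, horse:2, mind:2, eat:2, her:2, these:2, corner:1, message:1, speak:1, night:1, is:1, fish:1, water:1, then:1, before:1, … (15 more, each freq 1)
Σf² = 88; N² = 2500
Repeat rate = 88 / 2500 = 0.035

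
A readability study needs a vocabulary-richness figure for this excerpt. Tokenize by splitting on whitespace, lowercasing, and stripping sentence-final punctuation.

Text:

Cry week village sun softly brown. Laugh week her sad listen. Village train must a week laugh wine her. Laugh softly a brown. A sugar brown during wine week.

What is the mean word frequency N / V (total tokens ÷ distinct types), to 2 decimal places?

1.81

N = 29 tokens, V = 16 types.
Mean frequency = N / V = 29 / 16 = 1.81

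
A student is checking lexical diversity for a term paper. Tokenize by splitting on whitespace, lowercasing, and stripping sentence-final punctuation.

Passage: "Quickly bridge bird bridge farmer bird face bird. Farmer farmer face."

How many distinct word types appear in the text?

Distinct types: {bird, bridge, face, farmer, quickly}
V = 5

5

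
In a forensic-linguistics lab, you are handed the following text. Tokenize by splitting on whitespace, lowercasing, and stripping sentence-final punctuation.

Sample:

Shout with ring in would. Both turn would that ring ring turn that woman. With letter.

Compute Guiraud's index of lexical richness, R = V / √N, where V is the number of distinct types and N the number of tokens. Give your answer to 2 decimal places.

N = 16, V = 10.
√N = 4.000000
R = 10 / 4.000000 = 2.50

2.50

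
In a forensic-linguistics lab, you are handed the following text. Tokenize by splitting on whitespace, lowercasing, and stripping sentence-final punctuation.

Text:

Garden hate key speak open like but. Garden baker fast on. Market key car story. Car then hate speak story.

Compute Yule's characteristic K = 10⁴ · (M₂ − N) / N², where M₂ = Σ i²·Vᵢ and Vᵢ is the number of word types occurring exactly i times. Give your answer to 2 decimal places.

300.00

Frequencies: garden:2, hate:2, key:2, speak:2, car:2, story:2, open:1, like:1, but:1, baker:1, fast:1, on:1, market:1, then:1
N = 20. Frequency spectrum: V_1=8, V_2=6
M₂ = 1²·8 + 2²·6 = 32
K = 10000 × (32 − 20) / 20² = 300.00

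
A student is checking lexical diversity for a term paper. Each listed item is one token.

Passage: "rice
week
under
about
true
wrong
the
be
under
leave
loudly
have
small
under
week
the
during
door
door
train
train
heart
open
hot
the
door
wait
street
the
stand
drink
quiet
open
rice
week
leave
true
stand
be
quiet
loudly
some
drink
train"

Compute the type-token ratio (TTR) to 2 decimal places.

0.55

N = 44 tokens, V = 24 types.
TTR = V / N = 24 / 44 = 0.55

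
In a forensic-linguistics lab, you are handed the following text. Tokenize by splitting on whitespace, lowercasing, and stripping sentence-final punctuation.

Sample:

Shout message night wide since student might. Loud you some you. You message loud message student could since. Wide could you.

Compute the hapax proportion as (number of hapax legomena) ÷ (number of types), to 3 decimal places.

Frequencies: you:4, message:3, wide:2, since:2, student:2, loud:2, could:2, shout:1, night:1, might:1, some:1
Hapax count = 4; type count = 11.
Ratio = 4 / 11 = 0.364

0.364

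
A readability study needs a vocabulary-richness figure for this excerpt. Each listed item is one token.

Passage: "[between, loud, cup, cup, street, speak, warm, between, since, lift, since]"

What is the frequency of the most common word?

Frequencies: between:2, cup:2, since:2, loud:1, street:1, speak:1, warm:1, lift:1
Most common: 'between' with frequency 2.

2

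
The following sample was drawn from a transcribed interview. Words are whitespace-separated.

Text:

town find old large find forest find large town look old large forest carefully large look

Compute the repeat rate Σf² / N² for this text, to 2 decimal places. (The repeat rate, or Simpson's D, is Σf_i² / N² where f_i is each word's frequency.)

0.16

Frequencies: large:4, find:3, town:2, old:2, forest:2, look:2, carefully:1
Σf² = 42; N² = 256
Repeat rate = 42 / 256 = 0.16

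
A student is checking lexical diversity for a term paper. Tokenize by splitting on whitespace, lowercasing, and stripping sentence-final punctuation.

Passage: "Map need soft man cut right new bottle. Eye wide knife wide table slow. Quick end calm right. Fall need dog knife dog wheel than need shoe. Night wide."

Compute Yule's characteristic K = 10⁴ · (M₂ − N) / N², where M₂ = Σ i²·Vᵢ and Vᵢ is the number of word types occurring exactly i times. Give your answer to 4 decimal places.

Frequencies: need:3, wide:3, right:2, knife:2, dog:2, map:1, soft:1, man:1, cut:1, new:1, bottle:1, eye:1, table:1, slow:1, quick:1, end:1, calm:1, fall:1, wheel:1, than:1, … (2 more, each freq 1)
N = 29. Frequency spectrum: V_1=17, V_2=3, V_3=2
M₂ = 1²·17 + 2²·3 + 3²·2 = 47
K = 10000 × (47 − 29) / 29² = 214.0309

214.0309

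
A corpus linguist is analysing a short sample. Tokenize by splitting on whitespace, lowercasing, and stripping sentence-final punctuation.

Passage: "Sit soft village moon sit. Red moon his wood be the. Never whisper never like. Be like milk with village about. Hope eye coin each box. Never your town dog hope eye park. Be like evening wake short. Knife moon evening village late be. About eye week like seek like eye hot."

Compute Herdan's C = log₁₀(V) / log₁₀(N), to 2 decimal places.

0.88

N = 52, V = 32.
log₁₀(V) = 1.505150, log₁₀(N) = 1.716003
C = 1.505150 / 1.716003 = 0.88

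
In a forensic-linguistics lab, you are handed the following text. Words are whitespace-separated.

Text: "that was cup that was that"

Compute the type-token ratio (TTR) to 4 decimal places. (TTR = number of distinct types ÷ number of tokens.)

N = 6 tokens, V = 3 types.
TTR = V / N = 3 / 6 = 0.5000

0.5000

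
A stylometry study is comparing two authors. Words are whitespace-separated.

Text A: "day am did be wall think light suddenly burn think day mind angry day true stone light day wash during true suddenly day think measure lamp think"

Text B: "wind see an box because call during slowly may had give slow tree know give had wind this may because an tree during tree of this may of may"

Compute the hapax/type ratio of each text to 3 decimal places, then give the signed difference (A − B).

0.331

A: hapax=12, V=17, ratio=0.706
B: hapax=6, V=16, ratio=0.375
Difference = 0.706 − 0.375 = 0.331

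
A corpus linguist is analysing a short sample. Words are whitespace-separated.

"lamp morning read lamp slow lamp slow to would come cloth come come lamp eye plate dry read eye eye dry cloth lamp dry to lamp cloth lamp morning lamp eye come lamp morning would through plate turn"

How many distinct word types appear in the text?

Distinct types: {cloth, come, dry, eye, lamp, morning, plate, read, slow, through, to, turn, would}
V = 13

13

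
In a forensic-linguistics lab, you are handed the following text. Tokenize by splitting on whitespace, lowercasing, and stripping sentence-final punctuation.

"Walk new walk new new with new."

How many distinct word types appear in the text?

3

Distinct types: {new, walk, with}
V = 3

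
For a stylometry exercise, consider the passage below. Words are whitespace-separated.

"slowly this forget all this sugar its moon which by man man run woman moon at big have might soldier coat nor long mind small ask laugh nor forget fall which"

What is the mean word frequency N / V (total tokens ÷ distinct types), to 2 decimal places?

N = 31 tokens, V = 25 types.
Mean frequency = N / V = 31 / 25 = 1.24

1.24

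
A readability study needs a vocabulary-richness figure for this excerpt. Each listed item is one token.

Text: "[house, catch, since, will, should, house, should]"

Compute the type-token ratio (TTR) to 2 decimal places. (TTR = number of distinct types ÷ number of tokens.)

N = 7 tokens, V = 5 types.
TTR = V / N = 5 / 7 = 0.71

0.71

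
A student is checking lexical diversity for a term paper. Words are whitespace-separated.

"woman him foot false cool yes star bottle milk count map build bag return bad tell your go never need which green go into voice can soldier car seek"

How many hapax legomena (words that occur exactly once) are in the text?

Frequencies: go:2, woman:1, him:1, foot:1, false:1, cool:1, yes:1, star:1, bottle:1, milk:1, count:1, map:1, build:1, bag:1, return:1, bad:1, tell:1, your:1, never:1, need:1, … (8 more, each freq 1)
Hapax (freq=1): bad, bag, bottle, build, can, car, cool, count, false, foot, green, him, into, map, milk, need, never, return, seek, soldier, star, tell, voice, which, woman, yes, your

27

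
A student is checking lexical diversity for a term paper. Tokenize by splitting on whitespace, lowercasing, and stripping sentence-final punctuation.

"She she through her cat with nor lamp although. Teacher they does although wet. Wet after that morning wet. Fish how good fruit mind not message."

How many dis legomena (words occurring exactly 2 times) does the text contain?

Frequencies: wet:3, she:2, although:2, through:1, her:1, cat:1, with:1, nor:1, lamp:1, teacher:1, they:1, does:1, after:1, that:1, morning:1, fish:1, how:1, good:1, fruit:1, mind:1, … (2 more, each freq 1)
Words with frequency 2: although, she

2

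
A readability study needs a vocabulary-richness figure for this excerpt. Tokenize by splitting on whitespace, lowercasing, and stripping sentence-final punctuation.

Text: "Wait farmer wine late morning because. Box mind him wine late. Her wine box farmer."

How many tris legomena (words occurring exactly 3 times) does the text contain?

1

Frequencies: wine:3, farmer:2, late:2, box:2, wait:1, morning:1, because:1, mind:1, him:1, her:1
Words with frequency 3: wine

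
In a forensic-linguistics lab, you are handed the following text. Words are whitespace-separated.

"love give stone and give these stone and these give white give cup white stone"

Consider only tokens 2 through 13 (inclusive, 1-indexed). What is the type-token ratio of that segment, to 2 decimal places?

0.50

Segment tokens 2–13: give, stone, and, give, these, stone, and, these, give, white, give, cup
Segment N = 12, segment V = 6.
TTR = 6 / 12 = 0.50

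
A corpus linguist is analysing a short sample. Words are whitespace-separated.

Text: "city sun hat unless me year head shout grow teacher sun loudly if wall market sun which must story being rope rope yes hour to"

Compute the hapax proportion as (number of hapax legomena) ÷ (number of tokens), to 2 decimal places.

Frequencies: sun:3, rope:2, city:1, hat:1, unless:1, me:1, year:1, head:1, shout:1, grow:1, teacher:1, loudly:1, if:1, wall:1, market:1, which:1, must:1, story:1, being:1, yes:1, … (2 more, each freq 1)
Hapax count = 20; token count = 25.
Ratio = 20 / 25 = 0.80

0.80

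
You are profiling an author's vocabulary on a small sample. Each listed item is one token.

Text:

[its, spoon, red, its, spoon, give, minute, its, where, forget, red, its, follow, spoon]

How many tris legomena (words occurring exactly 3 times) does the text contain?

Frequencies: its:4, spoon:3, red:2, give:1, minute:1, where:1, forget:1, follow:1
Words with frequency 3: spoon

1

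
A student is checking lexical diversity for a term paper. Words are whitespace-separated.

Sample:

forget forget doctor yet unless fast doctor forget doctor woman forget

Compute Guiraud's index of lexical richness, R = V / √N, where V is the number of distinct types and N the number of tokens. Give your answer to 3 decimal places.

1.809

N = 11, V = 6.
√N = 3.316625
R = 6 / 3.316625 = 1.809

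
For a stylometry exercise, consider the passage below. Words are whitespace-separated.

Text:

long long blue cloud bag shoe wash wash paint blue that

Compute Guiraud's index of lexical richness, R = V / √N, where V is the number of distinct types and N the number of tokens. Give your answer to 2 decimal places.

2.41

N = 11, V = 8.
√N = 3.316625
R = 8 / 3.316625 = 2.41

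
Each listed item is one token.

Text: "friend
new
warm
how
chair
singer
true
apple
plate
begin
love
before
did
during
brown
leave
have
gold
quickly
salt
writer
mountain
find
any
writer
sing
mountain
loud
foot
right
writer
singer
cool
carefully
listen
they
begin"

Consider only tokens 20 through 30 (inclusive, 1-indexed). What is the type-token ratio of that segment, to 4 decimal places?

0.8182

Segment tokens 20–30: salt, writer, mountain, find, any, writer, sing, mountain, loud, foot, right
Segment N = 11, segment V = 9.
TTR = 9 / 11 = 0.8182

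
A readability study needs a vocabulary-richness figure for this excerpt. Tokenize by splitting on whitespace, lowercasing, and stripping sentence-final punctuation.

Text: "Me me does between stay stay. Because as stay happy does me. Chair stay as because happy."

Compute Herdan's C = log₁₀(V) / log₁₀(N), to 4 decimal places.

N = 17, V = 8.
log₁₀(V) = 0.903090, log₁₀(N) = 1.230449
C = 0.903090 / 1.230449 = 0.7340

0.7340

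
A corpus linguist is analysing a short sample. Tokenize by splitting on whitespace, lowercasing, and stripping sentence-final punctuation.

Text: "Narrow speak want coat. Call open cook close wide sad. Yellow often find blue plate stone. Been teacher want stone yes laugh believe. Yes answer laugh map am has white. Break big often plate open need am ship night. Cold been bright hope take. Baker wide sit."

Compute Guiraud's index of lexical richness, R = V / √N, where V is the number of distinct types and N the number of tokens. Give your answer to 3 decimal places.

5.397

N = 47, V = 37.
√N = 6.855655
R = 37 / 6.855655 = 5.397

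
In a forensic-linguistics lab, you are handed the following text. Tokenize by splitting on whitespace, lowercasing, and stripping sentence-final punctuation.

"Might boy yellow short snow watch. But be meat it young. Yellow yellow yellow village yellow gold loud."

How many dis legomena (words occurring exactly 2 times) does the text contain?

Frequencies: yellow:5, might:1, boy:1, short:1, snow:1, watch:1, but:1, be:1, meat:1, it:1, young:1, village:1, gold:1, loud:1
Words with frequency 2: (none)

0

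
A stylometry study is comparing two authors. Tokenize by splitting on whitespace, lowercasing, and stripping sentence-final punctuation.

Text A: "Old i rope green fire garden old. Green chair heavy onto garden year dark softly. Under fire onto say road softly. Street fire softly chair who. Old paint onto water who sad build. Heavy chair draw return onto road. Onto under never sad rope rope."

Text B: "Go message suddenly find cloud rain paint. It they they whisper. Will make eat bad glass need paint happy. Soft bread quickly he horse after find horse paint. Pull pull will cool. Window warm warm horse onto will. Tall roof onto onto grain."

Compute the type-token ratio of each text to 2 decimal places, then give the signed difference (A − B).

-0.19

TTR(A) = 24/45 = 0.53
TTR(B) = 31/43 = 0.72
Difference = 0.53 − 0.72 = -0.19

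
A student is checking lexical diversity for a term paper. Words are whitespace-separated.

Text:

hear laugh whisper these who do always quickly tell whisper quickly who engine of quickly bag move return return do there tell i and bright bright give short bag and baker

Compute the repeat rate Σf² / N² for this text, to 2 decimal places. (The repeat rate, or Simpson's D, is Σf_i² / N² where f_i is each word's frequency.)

0.06

Frequencies: quickly:3, whisper:2, who:2, do:2, tell:2, bag:2, return:2, and:2, bright:2, hear:1, laugh:1, these:1, always:1, engine:1, of:1, move:1, there:1, i:1, give:1, short:1, … (1 more, each freq 1)
Σf² = 53; N² = 961
Repeat rate = 53 / 961 = 0.06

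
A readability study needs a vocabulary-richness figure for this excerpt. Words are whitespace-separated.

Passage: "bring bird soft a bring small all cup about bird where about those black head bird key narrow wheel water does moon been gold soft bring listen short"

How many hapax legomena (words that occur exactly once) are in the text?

Frequencies: bring:3, bird:3, soft:2, about:2, a:1, small:1, all:1, cup:1, where:1, those:1, black:1, head:1, key:1, narrow:1, wheel:1, water:1, does:1, moon:1, been:1, gold:1, … (2 more, each freq 1)
Hapax (freq=1): a, all, been, black, cup, does, gold, head, key, listen, moon, narrow, short, small, those, water, wheel, where

18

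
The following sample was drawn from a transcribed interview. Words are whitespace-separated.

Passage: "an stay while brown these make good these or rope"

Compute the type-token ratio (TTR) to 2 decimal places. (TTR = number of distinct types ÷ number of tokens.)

N = 10 tokens, V = 9 types.
TTR = V / N = 9 / 10 = 0.90

0.90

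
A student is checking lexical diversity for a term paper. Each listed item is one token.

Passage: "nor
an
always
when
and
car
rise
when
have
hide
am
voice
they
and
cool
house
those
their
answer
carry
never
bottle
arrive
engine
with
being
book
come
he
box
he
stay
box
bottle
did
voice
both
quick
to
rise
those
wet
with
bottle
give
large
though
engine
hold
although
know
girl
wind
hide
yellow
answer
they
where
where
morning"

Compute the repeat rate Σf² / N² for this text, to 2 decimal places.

Frequencies: bottle:3, when:2, and:2, rise:2, hide:2, voice:2, they:2, those:2, answer:2, engine:2, with:2, he:2, box:2, where:2, nor:1, an:1, always:1, car:1, have:1, am:1, … (25 more, each freq 1)
Σf² = 92; N² = 3600
Repeat rate = 92 / 3600 = 0.03

0.03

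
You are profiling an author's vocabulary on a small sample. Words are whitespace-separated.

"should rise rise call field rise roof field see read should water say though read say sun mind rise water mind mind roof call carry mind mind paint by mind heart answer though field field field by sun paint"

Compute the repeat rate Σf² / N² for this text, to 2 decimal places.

Frequencies: mind:6, field:5, rise:4, should:2, call:2, roof:2, read:2, water:2, say:2, though:2, sun:2, paint:2, by:2, see:1, carry:1, heart:1, answer:1
Σf² = 121; N² = 1521
Repeat rate = 121 / 1521 = 0.08

0.08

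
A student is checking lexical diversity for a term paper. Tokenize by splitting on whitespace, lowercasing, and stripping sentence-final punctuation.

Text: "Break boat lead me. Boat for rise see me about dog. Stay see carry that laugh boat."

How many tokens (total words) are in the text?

17

Tokens: break, boat, lead, me, boat, for, rise, see, me, about, dog, stay, see, carry, that, laugh, boat
N = 17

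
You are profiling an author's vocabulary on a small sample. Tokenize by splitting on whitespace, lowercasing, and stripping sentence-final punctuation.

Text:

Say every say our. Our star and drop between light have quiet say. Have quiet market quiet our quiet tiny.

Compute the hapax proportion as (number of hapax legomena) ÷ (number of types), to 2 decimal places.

Frequencies: quiet:4, say:3, our:3, have:2, every:1, star:1, and:1, drop:1, between:1, light:1, market:1, tiny:1
Hapax count = 8; type count = 12.
Ratio = 8 / 12 = 0.67

0.67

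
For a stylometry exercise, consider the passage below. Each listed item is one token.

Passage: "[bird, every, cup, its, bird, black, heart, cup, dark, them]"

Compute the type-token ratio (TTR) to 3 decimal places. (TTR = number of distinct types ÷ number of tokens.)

N = 10 tokens, V = 8 types.
TTR = V / N = 8 / 10 = 0.800

0.800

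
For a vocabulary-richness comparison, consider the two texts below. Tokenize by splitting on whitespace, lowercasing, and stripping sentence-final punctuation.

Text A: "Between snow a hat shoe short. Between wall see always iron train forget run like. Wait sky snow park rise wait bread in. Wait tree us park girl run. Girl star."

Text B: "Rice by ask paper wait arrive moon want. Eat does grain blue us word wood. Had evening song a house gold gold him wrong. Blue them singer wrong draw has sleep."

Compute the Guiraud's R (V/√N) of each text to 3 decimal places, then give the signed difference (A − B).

A: V=24, N=31, R=4.311
B: V=28, N=31, R=5.029
Difference = 4.311 − 5.029 = -0.718

-0.718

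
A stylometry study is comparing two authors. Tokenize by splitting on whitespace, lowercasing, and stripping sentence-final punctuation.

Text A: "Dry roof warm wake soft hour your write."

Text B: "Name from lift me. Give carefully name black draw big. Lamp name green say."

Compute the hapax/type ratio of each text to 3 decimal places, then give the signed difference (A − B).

A: hapax=8, V=8, ratio=1.000
B: hapax=11, V=12, ratio=0.917
Difference = 1.000 − 0.917 = 0.083

0.083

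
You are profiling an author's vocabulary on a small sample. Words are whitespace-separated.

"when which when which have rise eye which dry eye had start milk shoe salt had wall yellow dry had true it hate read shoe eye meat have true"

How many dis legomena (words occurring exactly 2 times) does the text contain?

5

Frequencies: which:3, eye:3, had:3, when:2, have:2, dry:2, shoe:2, true:2, rise:1, start:1, milk:1, salt:1, wall:1, yellow:1, it:1, hate:1, read:1, meat:1
Words with frequency 2: dry, have, shoe, true, when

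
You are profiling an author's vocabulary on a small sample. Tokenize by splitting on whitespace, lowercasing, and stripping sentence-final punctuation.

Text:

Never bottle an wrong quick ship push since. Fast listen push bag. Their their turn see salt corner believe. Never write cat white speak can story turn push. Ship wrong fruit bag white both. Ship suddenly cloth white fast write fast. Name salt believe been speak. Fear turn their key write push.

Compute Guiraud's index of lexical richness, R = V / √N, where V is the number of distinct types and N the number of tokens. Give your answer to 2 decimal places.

N = 52, V = 31.
√N = 7.211103
R = 31 / 7.211103 = 4.30

4.30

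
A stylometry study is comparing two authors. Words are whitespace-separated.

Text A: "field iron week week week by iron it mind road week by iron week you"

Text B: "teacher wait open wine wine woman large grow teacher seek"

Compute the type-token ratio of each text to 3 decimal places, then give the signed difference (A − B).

-0.267

TTR(A) = 8/15 = 0.533
TTR(B) = 8/10 = 0.800
Difference = 0.533 − 0.800 = -0.267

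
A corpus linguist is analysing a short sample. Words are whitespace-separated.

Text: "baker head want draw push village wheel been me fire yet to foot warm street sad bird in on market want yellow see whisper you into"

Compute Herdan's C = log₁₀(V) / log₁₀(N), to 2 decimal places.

N = 26, V = 25.
log₁₀(V) = 1.397940, log₁₀(N) = 1.414973
C = 1.397940 / 1.414973 = 0.99

0.99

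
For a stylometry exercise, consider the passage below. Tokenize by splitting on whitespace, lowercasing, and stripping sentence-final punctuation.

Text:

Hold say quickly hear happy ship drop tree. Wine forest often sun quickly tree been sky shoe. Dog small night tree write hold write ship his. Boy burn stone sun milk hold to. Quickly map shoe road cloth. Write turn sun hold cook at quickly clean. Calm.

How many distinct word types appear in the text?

33

Distinct types: {at, been, boy, burn, calm, clean, cloth, cook, dog, drop, forest, happy, hear, his, hold, map, milk, night, often, quickly, road, say, ship, shoe, sky, small, stone, sun, to, tree, turn, wine, write}
V = 33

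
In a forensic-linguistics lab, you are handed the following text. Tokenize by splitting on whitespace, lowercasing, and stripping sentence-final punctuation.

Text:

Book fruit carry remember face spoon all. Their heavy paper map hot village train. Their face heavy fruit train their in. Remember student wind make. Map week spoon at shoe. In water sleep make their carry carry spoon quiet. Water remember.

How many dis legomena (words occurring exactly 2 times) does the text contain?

Frequencies: their:4, carry:3, remember:3, spoon:3, fruit:2, face:2, heavy:2, map:2, train:2, in:2, make:2, water:2, book:1, all:1, paper:1, hot:1, village:1, student:1, wind:1, week:1, … (4 more, each freq 1)
Words with frequency 2: face, fruit, heavy, in, make, map, train, water

8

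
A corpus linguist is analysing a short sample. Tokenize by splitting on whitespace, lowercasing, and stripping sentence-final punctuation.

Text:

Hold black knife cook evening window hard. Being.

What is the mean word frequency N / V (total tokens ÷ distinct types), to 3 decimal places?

N = 8 tokens, V = 8 types.
Mean frequency = N / V = 8 / 8 = 1.000

1.000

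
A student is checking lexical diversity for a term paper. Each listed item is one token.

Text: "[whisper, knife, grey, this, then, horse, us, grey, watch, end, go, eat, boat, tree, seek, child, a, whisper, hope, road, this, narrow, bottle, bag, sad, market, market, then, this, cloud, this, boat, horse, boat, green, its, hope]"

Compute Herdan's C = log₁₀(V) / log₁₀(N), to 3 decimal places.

N = 37, V = 26.
log₁₀(V) = 1.414973, log₁₀(N) = 1.568202
C = 1.414973 / 1.568202 = 0.902

0.902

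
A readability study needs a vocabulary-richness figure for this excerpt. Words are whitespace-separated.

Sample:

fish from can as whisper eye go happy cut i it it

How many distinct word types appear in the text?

Distinct types: {as, can, cut, eye, fish, from, go, happy, i, it, whisper}
V = 11

11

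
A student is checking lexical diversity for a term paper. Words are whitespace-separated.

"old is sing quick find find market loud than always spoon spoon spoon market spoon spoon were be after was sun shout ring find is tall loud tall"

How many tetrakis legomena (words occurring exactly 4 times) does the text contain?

Frequencies: spoon:5, find:3, is:2, market:2, loud:2, tall:2, old:1, sing:1, quick:1, than:1, always:1, were:1, be:1, after:1, was:1, sun:1, shout:1, ring:1
Words with frequency 4: (none)

0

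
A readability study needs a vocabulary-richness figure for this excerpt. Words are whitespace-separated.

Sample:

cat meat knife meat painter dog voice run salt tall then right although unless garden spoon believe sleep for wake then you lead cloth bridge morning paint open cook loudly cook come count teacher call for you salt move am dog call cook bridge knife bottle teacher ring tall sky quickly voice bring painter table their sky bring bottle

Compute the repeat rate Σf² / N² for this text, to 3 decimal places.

Frequencies: cook:3, meat:2, knife:2, painter:2, dog:2, voice:2, salt:2, tall:2, then:2, for:2, you:2, bridge:2, teacher:2, call:2, bottle:2, sky:2, bring:2, cat:1, run:1, right:1, … (21 more, each freq 1)
Σf² = 97; N² = 3481
Repeat rate = 97 / 3481 = 0.028

0.028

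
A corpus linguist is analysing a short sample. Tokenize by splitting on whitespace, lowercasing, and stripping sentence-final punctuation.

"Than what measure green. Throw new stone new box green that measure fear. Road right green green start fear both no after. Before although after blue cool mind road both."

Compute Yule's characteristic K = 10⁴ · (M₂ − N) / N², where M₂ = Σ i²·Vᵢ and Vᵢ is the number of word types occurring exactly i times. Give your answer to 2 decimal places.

266.67

Frequencies: green:4, measure:2, new:2, fear:2, road:2, both:2, after:2, than:1, what:1, throw:1, stone:1, box:1, that:1, right:1, start:1, no:1, before:1, although:1, blue:1, cool:1, … (1 more, each freq 1)
N = 30. Frequency spectrum: V_1=14, V_2=6, V_4=1
M₂ = 1²·14 + 2²·6 + 4²·1 = 54
K = 10000 × (54 − 30) / 30² = 266.67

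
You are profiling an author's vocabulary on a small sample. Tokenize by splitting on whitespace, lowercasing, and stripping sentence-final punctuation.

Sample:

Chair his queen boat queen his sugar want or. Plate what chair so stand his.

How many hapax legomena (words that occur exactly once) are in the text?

Frequencies: his:3, chair:2, queen:2, boat:1, sugar:1, want:1, or:1, plate:1, what:1, so:1, stand:1
Hapax (freq=1): boat, or, plate, so, stand, sugar, want, what

8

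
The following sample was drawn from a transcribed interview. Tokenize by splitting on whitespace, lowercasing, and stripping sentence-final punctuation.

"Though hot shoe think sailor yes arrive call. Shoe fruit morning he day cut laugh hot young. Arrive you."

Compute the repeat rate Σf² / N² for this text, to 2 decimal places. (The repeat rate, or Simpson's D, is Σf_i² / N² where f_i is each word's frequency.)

Frequencies: hot:2, shoe:2, arrive:2, though:1, think:1, sailor:1, yes:1, call:1, fruit:1, morning:1, he:1, day:1, cut:1, laugh:1, young:1, you:1
Σf² = 25; N² = 361
Repeat rate = 25 / 361 = 0.07

0.07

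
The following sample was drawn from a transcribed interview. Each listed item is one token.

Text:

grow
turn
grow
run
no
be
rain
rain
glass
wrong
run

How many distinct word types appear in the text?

Distinct types: {be, glass, grow, no, rain, run, turn, wrong}
V = 8

8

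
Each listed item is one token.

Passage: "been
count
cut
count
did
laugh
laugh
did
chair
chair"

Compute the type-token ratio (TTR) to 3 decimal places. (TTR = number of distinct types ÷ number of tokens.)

N = 10 tokens, V = 6 types.
TTR = V / N = 6 / 10 = 0.600

0.600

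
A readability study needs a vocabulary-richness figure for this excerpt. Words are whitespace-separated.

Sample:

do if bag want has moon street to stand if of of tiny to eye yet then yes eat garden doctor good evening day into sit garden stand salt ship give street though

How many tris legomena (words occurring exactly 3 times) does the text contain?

0

Frequencies: if:2, street:2, to:2, stand:2, of:2, garden:2, do:1, bag:1, want:1, has:1, moon:1, tiny:1, eye:1, yet:1, then:1, yes:1, eat:1, doctor:1, good:1, evening:1, … (7 more, each freq 1)
Words with frequency 3: (none)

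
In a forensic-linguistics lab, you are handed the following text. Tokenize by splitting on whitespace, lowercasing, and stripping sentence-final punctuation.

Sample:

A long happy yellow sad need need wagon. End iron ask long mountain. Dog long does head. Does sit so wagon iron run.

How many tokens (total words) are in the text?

Tokens: a, long, happy, yellow, sad, need, need, wagon, end, iron, ask, long, mountain, dog, long, does, head, does, sit, so, wagon, iron, run
N = 23

23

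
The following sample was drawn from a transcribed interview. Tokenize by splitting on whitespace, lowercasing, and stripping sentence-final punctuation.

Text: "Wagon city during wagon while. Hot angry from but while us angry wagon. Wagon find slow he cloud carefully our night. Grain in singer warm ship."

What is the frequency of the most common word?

Frequencies: wagon:4, while:2, angry:2, city:1, during:1, hot:1, from:1, but:1, us:1, find:1, slow:1, he:1, cloud:1, carefully:1, our:1, night:1, grain:1, in:1, singer:1, warm:1, … (1 more, each freq 1)
Most common: 'wagon' with frequency 4.

4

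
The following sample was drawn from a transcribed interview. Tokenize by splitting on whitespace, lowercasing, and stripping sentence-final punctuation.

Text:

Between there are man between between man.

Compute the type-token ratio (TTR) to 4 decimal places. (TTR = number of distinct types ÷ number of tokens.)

0.5714

N = 7 tokens, V = 4 types.
TTR = V / N = 4 / 7 = 0.5714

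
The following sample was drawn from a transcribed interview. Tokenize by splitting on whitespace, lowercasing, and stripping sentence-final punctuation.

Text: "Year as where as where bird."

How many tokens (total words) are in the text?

Tokens: year, as, where, as, where, bird
N = 6

6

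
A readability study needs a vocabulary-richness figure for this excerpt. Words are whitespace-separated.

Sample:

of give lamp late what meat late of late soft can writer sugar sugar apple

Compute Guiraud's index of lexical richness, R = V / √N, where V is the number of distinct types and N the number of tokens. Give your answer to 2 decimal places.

N = 15, V = 11.
√N = 3.872983
R = 11 / 3.872983 = 2.84

2.84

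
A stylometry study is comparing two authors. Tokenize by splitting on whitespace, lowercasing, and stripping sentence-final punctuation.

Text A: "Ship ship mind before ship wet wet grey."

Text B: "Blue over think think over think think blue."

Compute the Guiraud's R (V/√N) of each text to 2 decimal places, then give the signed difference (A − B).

A: V=5, N=8, R=1.77
B: V=3, N=8, R=1.06
Difference = 1.77 − 1.06 = 0.71

0.71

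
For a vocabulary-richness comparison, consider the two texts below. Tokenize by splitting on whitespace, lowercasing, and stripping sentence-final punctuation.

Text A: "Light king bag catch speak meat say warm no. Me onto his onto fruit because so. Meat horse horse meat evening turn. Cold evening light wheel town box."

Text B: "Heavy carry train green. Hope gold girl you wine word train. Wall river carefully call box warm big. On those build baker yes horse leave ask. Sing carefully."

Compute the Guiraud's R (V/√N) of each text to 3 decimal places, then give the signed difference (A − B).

A: V=22, N=28, R=4.158
B: V=26, N=28, R=4.914
Difference = 4.158 − 4.914 = -0.756

-0.756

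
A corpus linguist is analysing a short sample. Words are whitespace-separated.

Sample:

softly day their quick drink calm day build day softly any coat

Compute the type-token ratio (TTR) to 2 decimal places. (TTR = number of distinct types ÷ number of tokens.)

N = 12 tokens, V = 9 types.
TTR = V / N = 9 / 12 = 0.75

0.75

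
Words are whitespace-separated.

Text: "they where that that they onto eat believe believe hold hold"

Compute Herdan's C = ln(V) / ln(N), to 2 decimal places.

N = 11, V = 7.
ln(V) = 1.945910, ln(N) = 2.397895
C = 1.945910 / 2.397895 = 0.81

0.81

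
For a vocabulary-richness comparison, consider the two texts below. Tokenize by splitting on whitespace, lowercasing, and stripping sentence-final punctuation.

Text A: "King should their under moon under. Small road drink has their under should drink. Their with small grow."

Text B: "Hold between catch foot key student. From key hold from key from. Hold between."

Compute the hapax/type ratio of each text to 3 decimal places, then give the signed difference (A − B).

A: hapax=6, V=11, ratio=0.545
B: hapax=3, V=7, ratio=0.429
Difference = 0.545 − 0.429 = 0.116

0.116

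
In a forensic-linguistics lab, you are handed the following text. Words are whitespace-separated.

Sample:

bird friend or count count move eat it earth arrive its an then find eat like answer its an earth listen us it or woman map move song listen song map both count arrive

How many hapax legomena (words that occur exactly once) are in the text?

Frequencies: count:3, or:2, move:2, eat:2, it:2, earth:2, arrive:2, its:2, an:2, listen:2, map:2, song:2, bird:1, friend:1, then:1, find:1, like:1, answer:1, us:1, woman:1, … (1 more, each freq 1)
Hapax (freq=1): answer, bird, both, find, friend, like, then, us, woman

9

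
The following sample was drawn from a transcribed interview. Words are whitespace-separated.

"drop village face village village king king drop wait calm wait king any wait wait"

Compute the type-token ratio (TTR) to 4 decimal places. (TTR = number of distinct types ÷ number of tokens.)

N = 15 tokens, V = 7 types.
TTR = V / N = 7 / 15 = 0.4667

0.4667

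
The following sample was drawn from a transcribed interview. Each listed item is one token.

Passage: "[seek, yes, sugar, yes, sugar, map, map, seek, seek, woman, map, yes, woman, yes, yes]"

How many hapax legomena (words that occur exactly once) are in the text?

Frequencies: yes:5, seek:3, map:3, sugar:2, woman:2
Hapax (freq=1): (none)

0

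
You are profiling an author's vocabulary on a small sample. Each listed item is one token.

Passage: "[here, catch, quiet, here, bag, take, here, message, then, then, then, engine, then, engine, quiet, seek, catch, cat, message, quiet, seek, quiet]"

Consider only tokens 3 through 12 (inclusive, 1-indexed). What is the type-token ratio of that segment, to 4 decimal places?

Segment tokens 3–12: quiet, here, bag, take, here, message, then, then, then, engine
Segment N = 10, segment V = 7.
TTR = 7 / 10 = 0.7000

0.7000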